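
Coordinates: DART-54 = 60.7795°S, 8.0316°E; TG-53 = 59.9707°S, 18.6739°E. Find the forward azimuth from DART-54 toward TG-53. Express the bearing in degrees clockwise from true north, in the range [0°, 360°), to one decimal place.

85.9°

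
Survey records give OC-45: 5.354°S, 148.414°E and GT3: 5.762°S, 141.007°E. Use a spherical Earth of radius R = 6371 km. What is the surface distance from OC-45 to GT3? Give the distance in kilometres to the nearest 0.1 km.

821.0 km

Δφ = -0.4080°,  Δλ = -7.4070°
a = sin²(Δφ/2) + cos φ₁ cos φ₂ sin²(Δλ/2) = 0.004146
c = 2·arcsin(√a) = 0.128865 rad = 7.3834°
d = R·c = 6371 × 0.128865 = 821.0 km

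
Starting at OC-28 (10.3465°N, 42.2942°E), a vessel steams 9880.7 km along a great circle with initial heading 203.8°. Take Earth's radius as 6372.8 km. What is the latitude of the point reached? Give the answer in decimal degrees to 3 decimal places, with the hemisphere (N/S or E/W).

63.668°S

δ = d/R = 9880.7/6372.8 = 1.550449 rad
φ₂ = arcsin(sin φ₁ cos δ + cos φ₁ sin δ cos θ)
   = arcsin(0.17960·0.02035 + 0.98374·0.99979·-0.91496) = -63.66835°
λ₂ = λ₁ + atan2(sin θ sin δ cos φ₁, cos δ − sin φ₁ sin φ₂) = -23.15402°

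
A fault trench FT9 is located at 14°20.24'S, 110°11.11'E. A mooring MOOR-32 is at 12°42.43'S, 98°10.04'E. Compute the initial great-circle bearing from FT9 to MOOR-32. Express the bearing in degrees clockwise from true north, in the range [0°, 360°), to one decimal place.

276.5°

FT9: φ = -14.33733°, λ = +110.18517°
MOOR-32: φ = -12.70717°, λ = +98.16733°
Δλ = -12.0178°
y = sin Δλ · cos φ₂ = -0.203116
x = cos φ₁ sin φ₂ − sin φ₁ cos φ₂ cos Δλ = 0.023154
θ = atan2(y, x) = -83.4968° → 276.5032° (mod 360°)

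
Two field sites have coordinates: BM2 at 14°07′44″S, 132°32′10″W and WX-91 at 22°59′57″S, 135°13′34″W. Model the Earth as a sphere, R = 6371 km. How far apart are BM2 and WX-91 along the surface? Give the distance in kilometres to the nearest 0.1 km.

1026.2 km

BM2: φ = -14.12889°, λ = -132.53611°
WX-91: φ = -22.99917°, λ = -135.22611°
Δφ = -8.8703°,  Δλ = -2.6900°
a = sin²(Δφ/2) + cos φ₁ cos φ₂ sin²(Δλ/2) = 0.006472
c = 2·arcsin(√a) = 0.161069 rad = 9.2286°
d = R·c = 6371 × 0.161069 = 1026.2 km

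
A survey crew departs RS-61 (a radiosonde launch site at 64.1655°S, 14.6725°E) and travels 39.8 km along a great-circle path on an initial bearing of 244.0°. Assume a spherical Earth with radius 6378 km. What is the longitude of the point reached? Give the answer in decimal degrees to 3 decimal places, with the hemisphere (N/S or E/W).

13.931°E

δ = d/R = 39.8/6378 = 0.006240 rad
φ₂ = arcsin(sin φ₁ cos δ + cos φ₁ sin δ cos θ)
   = arcsin(-0.90006·0.99998 + 0.43577·0.00624·-0.43837) = -64.32036°
λ₂ = λ₁ + atan2(sin θ sin δ cos φ₁, cos δ − sin φ₁ sin φ₂) = 13.93091°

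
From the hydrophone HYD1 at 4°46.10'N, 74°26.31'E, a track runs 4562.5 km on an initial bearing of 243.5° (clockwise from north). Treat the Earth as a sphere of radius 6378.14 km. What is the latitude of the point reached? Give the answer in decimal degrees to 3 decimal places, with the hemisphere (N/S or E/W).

HYD1: φ = +4.76833°, λ = +74.43850°
δ = d/R = 4562.5/6378.14 = 0.715334 rad
φ₂ = arcsin(sin φ₁ cos δ + cos φ₁ sin δ cos θ)
   = arcsin(0.08313·0.75487 + 0.99654·0.65587·-0.44620) = -13.23139°
λ₂ = λ₁ + atan2(sin θ sin δ cos φ₁, cos δ − sin φ₁ sin φ₂) = 37.35583°

13.231°S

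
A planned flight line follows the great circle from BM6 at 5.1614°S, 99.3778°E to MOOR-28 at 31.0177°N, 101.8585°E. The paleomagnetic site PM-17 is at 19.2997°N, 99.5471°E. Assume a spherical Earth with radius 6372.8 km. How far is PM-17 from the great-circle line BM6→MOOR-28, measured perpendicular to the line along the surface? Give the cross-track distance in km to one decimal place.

147.8 km

δ₁₃ = central angle BM6→PM-17 = 0.426937 rad  (haversine)
θ₁₃ = bearing BM6→PM-17 = 0.386°,  θ₁₂ = bearing BM6→MOOR-28 = 3.596°
dₓₜ = R·arcsin(sin δ₁₃ · sin(θ₁₃ − θ₁₂)) = 6372.8·arcsin(0.41408·sin(-3.210°)) = -147.787 km
|dₓₜ| = 147.787 km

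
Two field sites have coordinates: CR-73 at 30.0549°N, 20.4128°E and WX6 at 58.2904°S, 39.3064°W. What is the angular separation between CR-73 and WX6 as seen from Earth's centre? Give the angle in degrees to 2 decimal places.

101.34°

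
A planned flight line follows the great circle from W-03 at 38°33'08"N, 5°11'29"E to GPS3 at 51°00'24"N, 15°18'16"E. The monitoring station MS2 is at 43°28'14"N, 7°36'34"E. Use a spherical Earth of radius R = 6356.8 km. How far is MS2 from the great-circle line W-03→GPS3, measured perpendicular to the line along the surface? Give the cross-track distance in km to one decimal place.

W-03: φ = +38.55222°, λ = +5.19139°
GPS3: φ = +51.00667°, λ = +15.30444°
MS2: φ = +43.47056°, λ = +7.60944°
δ₁₃ = central angle W-03→MS2 = 0.091546 rad  (haversine)
θ₁₃ = bearing W-03→MS2 = 19.568°,  θ₁₂ = bearing W-03→GPS3 = 26.484°
dₓₜ = R·arcsin(sin δ₁₃ · sin(θ₁₃ − θ₁₂)) = 6356.8·arcsin(0.09142·sin(-6.916°)) = -69.977 km
|dₓₜ| = 69.977 km

70.0 km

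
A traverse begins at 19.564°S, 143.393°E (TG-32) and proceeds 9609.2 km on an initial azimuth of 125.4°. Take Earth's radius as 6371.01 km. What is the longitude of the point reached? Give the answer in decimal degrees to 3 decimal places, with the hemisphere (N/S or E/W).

117.204°W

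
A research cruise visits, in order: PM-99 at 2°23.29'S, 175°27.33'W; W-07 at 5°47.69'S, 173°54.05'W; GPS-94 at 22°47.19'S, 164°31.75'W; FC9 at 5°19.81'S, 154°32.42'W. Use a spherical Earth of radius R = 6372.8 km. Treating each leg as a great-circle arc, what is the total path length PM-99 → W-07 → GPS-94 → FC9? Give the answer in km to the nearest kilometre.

PM-99: φ = -2.38817°, λ = -175.45550°
W-07: φ = -5.79483°, λ = -173.90083°
GPS-94: φ = -22.78650°, λ = -164.52917°
FC9: φ = -5.33017°, λ = -154.54033°
PM-99→W-07: c = 0.065326 rad, d = 416.31 km
W-07→GPS-94: c = 0.335928 rad, d = 2140.80 km
GPS-94→FC9: c = 0.348075 rad, d = 2218.22 km
Total = 416.31 + 2140.80 + 2218.22 = 4775.33 km

4775 km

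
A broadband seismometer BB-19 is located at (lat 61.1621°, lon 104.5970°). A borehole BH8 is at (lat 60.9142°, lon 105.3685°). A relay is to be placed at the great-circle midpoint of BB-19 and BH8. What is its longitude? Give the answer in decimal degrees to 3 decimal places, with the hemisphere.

104.984°E

Bx = cos φ₂ cos Δλ = 0.486075,  By = cos φ₂ sin Δλ = 0.006545
φₘ = atan2(sin φ₁ + sin φ₂, √((cos φ₁ + Bx)² + By²)) = 61.03870°
λₘ = λ₁ + atan2(By, cos φ₁ + Bx) = 104.98426°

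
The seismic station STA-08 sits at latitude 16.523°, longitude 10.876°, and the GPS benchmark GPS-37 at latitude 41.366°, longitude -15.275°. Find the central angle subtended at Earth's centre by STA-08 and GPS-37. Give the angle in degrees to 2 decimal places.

Δφ = 24.8430°,  Δλ = -26.1510°
a = sin²(Δφ/2) + cos φ₁ cos φ₂ sin²(Δλ/2) = 0.083095
c = 2·arcsin(√a) = 0.584823 rad = 33.5079°

33.51°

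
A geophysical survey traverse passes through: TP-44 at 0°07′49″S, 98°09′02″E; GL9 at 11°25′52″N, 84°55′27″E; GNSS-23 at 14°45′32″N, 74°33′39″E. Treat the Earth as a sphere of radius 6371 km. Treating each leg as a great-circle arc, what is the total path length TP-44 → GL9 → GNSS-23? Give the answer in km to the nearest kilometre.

3128 km

TP-44: φ = -0.13028°, λ = +98.15056°
GL9: φ = +11.43111°, λ = +84.92417°
GNSS-23: φ = +14.75889°, λ = +74.56083°
TP-44→GL9: c = 0.305454 rad, d = 1946.05 km
GL9→GNSS-23: c = 0.185459 rad, d = 1181.56 km
Total = 1946.05 + 1181.56 = 3127.61 km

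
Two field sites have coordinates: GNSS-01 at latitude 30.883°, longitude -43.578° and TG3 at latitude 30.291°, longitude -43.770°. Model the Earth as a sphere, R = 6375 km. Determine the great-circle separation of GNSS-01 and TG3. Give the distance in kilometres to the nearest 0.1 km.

68.4 km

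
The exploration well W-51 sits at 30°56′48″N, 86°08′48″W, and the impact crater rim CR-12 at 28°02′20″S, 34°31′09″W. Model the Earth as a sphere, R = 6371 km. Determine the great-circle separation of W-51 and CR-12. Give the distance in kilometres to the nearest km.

W-51: φ = +30.94667°, λ = -86.14667°
CR-12: φ = -28.03889°, λ = -34.51917°
Δφ = -58.9856°,  Δλ = 51.6275°
a = sin²(Δφ/2) + cos φ₁ cos φ₂ sin²(Δλ/2) = 0.385908
c = 2·arcsin(√a) = 1.340584 rad = 76.8098°
d = R·c = 6371 × 1.340584 = 8540.9 km

8541 km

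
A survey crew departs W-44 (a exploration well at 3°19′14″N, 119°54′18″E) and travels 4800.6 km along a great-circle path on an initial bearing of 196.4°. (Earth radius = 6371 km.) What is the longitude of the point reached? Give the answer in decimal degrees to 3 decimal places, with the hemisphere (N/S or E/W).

105.752°E

W-44: φ = +3.32056°, λ = +119.90500°
δ = d/R = 4800.6/6371 = 0.753508 rad
φ₂ = arcsin(sin φ₁ cos δ + cos φ₁ sin δ cos θ)
   = arcsin(0.05792·0.72929 + 0.99832·0.68420·-0.95931) = -37.80817°
λ₂ = λ₁ + atan2(sin θ sin δ cos φ₁, cos δ − sin φ₁ sin φ₂) = 105.75220°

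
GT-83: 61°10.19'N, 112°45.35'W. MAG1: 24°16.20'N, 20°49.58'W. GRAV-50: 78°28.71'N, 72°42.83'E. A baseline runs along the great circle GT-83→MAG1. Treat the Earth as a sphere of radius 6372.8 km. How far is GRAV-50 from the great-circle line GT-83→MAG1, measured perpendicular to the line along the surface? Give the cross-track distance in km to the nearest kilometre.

GT-83: φ = +61.16983°, λ = -112.75583°
MAG1: φ = +24.27000°, λ = -20.82633°
GRAV-50: φ = +78.47850°, λ = +72.71383°
δ₁₃ = central angle GT-83→GRAV-50 = 0.703592 rad  (haversine)
θ₁₃ = bearing GT-83→GRAV-50 = 358.314°,  θ₁₂ = bearing GT-83→MAG1 = 76.122°
dₓₜ = R·arcsin(sin δ₁₃ · sin(θ₁₃ − θ₁₂)) = 6372.8·arcsin(0.64696·sin(282.191°)) = -4362.878 km
|dₓₜ| = 4362.878 km

4363 km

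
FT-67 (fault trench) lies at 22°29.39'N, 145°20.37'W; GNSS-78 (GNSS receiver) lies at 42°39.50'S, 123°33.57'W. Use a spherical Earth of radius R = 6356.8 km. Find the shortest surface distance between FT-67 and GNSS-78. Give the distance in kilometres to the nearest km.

FT-67: φ = +22.48983°, λ = -145.33950°
GNSS-78: φ = -42.65833°, λ = -123.55950°
Δφ = -65.1482°,  Δλ = 21.7800°
a = sin²(Δφ/2) + cos φ₁ cos φ₂ sin²(Δλ/2) = 0.314116
c = 2·arcsin(√a) = 1.189883 rad = 68.1752°
d = R·c = 6356.8 × 1.189883 = 7563.8 km

7564 km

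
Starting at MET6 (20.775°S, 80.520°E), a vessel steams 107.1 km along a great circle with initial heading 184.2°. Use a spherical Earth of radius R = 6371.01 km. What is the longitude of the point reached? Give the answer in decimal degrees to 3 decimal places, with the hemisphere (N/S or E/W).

δ = d/R = 107.1/6371.01 = 0.016811 rad
φ₂ = arcsin(sin φ₁ cos δ + cos φ₁ sin δ cos θ)
   = arcsin(-0.35470·0.99986 + 0.93498·0.01681·-0.99731) = -21.73557°
λ₂ = λ₁ + atan2(sin θ sin δ cos φ₁, cos δ − sin φ₁ sin φ₂) = 80.44406°

80.444°E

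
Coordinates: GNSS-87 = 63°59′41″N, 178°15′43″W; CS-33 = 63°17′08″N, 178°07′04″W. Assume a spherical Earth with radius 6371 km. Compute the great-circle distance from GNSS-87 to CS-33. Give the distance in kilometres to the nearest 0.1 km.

79.2 km

GNSS-87: φ = +63.99472°, λ = -178.26194°
CS-33: φ = +63.28556°, λ = -178.11778°
Δφ = -0.7092°,  Δλ = 0.1442°
a = sin²(Δφ/2) + cos φ₁ cos φ₂ sin²(Δλ/2) = 0.000039
c = 2·arcsin(√a) = 0.012428 rad = 0.7120°
d = R·c = 6371 × 0.012428 = 79.2 km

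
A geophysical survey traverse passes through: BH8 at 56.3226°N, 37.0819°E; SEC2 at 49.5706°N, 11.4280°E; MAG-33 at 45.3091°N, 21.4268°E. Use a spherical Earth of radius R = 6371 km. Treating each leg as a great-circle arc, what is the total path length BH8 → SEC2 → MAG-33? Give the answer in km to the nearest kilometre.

2749 km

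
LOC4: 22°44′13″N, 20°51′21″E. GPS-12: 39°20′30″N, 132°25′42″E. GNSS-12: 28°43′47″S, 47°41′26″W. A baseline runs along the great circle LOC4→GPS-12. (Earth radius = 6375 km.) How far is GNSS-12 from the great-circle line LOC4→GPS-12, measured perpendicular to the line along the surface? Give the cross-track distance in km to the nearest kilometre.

LOC4: φ = +22.73694°, λ = +20.85583°
GPS-12: φ = +39.34167°, λ = +132.42833°
GNSS-12: φ = -28.72972°, λ = -47.69056°
δ₁₃ = central angle LOC4→GNSS-12 = 1.460556 rad  (haversine)
θ₁₃ = bearing LOC4→GNSS-12 = 235.198°,  θ₁₂ = bearing LOC4→GPS-12 = 45.998°
dₓₜ = R·arcsin(sin δ₁₃ · sin(θ₁₃ − θ₁₂)) = 6375·arcsin(0.99393·sin(189.200°)) = -1017.337 km
|dₓₜ| = 1017.337 km

1017 km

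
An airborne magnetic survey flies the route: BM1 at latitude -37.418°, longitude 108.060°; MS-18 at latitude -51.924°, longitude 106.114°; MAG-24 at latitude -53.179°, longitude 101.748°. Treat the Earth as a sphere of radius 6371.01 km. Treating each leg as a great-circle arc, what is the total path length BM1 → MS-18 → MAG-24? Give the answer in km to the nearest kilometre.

1947 km

BM1→MS-18: c = 0.254303 rad, d = 1620.17 km
MS-18→MAG-24: c = 0.051239 rad, d = 326.44 km
Total = 1620.17 + 326.44 = 1946.61 km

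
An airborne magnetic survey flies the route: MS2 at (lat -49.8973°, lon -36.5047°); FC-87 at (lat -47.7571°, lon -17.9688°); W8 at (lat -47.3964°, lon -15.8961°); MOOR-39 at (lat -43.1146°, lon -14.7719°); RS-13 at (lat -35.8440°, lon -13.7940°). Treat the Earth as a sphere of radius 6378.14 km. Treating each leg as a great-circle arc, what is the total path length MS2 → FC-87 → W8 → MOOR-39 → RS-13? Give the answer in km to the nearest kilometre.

MS2→FC-87: c = 0.215649 rad, d = 1375.44 km
FC-87→W8: c = 0.025202 rad, d = 160.74 km
W8→MOOR-39: c = 0.075995 rad, d = 484.71 km
MOOR-39→RS-13: c = 0.127575 rad, d = 813.69 km
Total = 1375.44 + 160.74 + 484.71 + 813.69 = 2834.58 km

2835 km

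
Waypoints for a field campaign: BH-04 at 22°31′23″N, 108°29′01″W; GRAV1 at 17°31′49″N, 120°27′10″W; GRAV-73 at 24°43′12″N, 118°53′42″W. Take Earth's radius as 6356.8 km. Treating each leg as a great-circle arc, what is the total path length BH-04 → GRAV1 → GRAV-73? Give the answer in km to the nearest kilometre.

BH-04: φ = +22.52306°, λ = -108.48361°
GRAV1: φ = +17.53028°, λ = -120.45278°
GRAV-73: φ = +24.72000°, λ = -118.89500°
BH-04→GRAV1: c = 0.214627 rad, d = 1364.34 km
GRAV1→GRAV-73: c = 0.128017 rad, d = 813.78 km
Total = 1364.34 + 813.78 = 2178.12 km

2178 km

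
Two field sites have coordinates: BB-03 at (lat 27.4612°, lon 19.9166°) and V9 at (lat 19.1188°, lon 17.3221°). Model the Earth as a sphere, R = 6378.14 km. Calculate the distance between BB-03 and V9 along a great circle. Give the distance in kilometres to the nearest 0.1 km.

965.7 km

Δφ = -8.3424°,  Δλ = -2.5945°
a = sin²(Δφ/2) + cos φ₁ cos φ₂ sin²(Δλ/2) = 0.005720
c = 2·arcsin(√a) = 0.151411 rad = 8.6752°
d = R·c = 6378.14 × 0.151411 = 965.7 km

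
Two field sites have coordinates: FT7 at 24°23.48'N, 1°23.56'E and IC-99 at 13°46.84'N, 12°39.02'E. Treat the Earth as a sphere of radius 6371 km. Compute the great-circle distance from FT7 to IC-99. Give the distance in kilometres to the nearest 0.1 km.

1669.0 km

FT7: φ = +24.39133°, λ = +1.39267°
IC-99: φ = +13.78067°, λ = +12.65033°
Δφ = -10.6107°,  Δλ = 11.2577°
a = sin²(Δφ/2) + cos φ₁ cos φ₂ sin²(Δλ/2) = 0.017059
c = 2·arcsin(√a) = 0.261969 rad = 15.0097°
d = R·c = 6371 × 0.261969 = 1669.0 km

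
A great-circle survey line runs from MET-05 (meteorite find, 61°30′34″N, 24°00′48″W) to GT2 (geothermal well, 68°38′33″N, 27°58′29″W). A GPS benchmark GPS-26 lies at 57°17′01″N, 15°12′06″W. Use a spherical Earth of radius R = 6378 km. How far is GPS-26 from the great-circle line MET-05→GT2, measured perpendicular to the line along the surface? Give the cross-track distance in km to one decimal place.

432.3 km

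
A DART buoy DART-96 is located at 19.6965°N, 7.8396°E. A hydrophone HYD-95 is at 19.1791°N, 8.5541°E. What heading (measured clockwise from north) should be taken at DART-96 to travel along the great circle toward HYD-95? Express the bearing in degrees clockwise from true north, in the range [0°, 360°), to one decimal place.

127.4°

Δλ = 0.7145°
y = sin Δλ · cos φ₂ = 0.011778
x = cos φ₁ sin φ₂ − sin φ₁ cos φ₂ cos Δλ = -0.009005
θ = atan2(y, x) = 127.4017° → 127.4017° (mod 360°)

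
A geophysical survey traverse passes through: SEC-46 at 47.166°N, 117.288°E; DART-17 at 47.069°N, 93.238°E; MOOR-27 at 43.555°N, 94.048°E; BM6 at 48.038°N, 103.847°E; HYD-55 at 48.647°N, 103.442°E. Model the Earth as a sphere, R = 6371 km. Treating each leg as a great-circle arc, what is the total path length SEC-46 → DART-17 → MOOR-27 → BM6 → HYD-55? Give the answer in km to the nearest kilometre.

SEC-46→DART-17: c = 0.284511 rad, d = 1812.62 km
DART-17→MOOR-27: c = 0.062130 rad, d = 395.83 km
MOOR-27→BM6: c = 0.142450 rad, d = 907.55 km
BM6→HYD-55: c = 0.011621 rad, d = 74.04 km
Total = 1812.62 + 395.83 + 907.55 + 74.04 = 3190.04 km

3190 km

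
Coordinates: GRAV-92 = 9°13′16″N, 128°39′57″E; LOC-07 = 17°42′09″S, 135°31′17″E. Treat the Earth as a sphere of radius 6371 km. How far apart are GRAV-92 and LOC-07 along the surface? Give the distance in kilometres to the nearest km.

GRAV-92: φ = +9.22111°, λ = +128.66583°
LOC-07: φ = -17.70250°, λ = +135.52139°
Δφ = -26.9236°,  Δλ = 6.8556°
a = sin²(Δφ/2) + cos φ₁ cos φ₂ sin²(Δλ/2) = 0.057556
c = 2·arcsin(√a) = 0.484543 rad = 27.7623°
d = R·c = 6371 × 0.484543 = 3087.0 km

3087 km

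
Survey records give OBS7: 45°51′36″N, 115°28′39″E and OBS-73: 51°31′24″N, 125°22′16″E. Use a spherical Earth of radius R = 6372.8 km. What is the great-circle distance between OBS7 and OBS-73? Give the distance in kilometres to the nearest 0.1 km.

OBS7: φ = +45.86000°, λ = +115.47750°
OBS-73: φ = +51.52333°, λ = +125.37111°
Δφ = 5.6633°,  Δλ = 9.8936°
a = sin²(Δφ/2) + cos φ₁ cos φ₂ sin²(Δλ/2) = 0.005662
c = 2·arcsin(√a) = 0.150641 rad = 8.6311°
d = R·c = 6372.8 × 0.150641 = 960.0 km

960.0 km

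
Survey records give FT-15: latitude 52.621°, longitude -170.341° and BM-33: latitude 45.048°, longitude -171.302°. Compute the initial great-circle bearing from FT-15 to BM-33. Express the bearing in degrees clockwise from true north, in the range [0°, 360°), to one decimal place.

185.1°

Δλ = -0.9610°
y = sin Δλ · cos φ₂ = -0.011850
x = cos φ₁ sin φ₂ − sin φ₁ cos φ₂ cos Δλ = -0.131710
θ = atan2(y, x) = -174.8591° → 185.1409° (mod 360°)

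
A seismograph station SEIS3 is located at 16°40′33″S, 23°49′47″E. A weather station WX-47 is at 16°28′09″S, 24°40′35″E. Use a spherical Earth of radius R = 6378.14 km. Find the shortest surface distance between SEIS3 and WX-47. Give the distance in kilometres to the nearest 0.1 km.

93.2 km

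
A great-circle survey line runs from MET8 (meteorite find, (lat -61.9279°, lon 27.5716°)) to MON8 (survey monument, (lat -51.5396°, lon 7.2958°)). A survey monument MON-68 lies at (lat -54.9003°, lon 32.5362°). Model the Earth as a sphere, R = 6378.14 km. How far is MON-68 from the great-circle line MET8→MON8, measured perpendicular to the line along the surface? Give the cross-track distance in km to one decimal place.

816.1 km

δ₁₃ = central angle MET8→MON-68 = 0.130690 rad  (haversine)
θ₁₃ = bearing MET8→MON-68 = 22.448°,  θ₁₂ = bearing MET8→MON8 = 304.169°
dₓₜ = R·arcsin(sin δ₁₃ · sin(θ₁₃ − θ₁₂)) = 6378.14·arcsin(0.13032·sin(-281.722°)) = 816.080 km
|dₓₜ| = 816.080 km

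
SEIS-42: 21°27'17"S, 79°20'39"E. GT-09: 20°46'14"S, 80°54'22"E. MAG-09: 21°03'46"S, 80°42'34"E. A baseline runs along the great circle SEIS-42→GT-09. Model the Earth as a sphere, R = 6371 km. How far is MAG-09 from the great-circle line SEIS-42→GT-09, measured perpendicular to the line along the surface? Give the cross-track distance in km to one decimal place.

20.6 km

SEIS-42: φ = -21.45472°, λ = +79.34417°
GT-09: φ = -20.77056°, λ = +80.90611°
MAG-09: φ = -21.06278°, λ = +80.70944°
δ₁₃ = central angle SEIS-42→MAG-09 = 0.023237 rad  (haversine)
θ₁₃ = bearing SEIS-42→MAG-09 = 73.127°,  θ₁₂ = bearing SEIS-42→GT-09 = 65.131°
dₓₜ = R·arcsin(sin δ₁₃ · sin(θ₁₃ − θ₁₂)) = 6371·arcsin(0.02323·sin(7.996°)) = 20.592 km
|dₓₜ| = 20.592 km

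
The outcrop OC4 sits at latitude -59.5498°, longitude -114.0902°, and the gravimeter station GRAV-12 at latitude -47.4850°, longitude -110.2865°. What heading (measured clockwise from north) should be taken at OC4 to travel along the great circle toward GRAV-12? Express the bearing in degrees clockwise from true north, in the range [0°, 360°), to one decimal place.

Δλ = 3.8037°
y = sin Δλ · cos φ₂ = 0.044830
x = cos φ₁ sin φ₂ − sin φ₁ cos φ₂ cos Δλ = 0.207735
θ = atan2(y, x) = 12.1780° → 12.1780° (mod 360°)

12.2°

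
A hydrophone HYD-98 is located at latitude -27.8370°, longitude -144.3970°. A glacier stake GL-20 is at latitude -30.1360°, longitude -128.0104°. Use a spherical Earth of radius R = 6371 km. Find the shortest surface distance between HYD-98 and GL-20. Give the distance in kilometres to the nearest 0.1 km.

1612.8 km

Δφ = -2.2990°,  Δλ = 16.3866°
a = sin²(Δφ/2) + cos φ₁ cos φ₂ sin²(Δλ/2) = 0.015935
c = 2·arcsin(√a) = 0.253141 rad = 14.5039°
d = R·c = 6371 × 0.253141 = 1612.8 km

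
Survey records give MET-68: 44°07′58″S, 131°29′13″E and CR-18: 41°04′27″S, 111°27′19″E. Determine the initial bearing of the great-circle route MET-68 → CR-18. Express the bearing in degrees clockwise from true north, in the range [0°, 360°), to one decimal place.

MET-68: φ = -44.13278°, λ = +131.48694°
CR-18: φ = -41.07417°, λ = +111.45528°
Δλ = -20.0317°
y = sin Δλ · cos φ₂ = -0.258227
x = cos φ₁ sin φ₂ − sin φ₁ cos φ₂ cos Δλ = 0.021601
θ = atan2(y, x) = -85.2183° → 274.7817° (mod 360°)

274.8°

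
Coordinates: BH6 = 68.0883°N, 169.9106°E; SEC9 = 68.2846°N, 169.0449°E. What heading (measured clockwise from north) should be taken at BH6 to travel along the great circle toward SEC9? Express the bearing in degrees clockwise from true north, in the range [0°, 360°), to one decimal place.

301.8°

Δλ = -0.8657°
y = sin Δλ · cos φ₂ = -0.005590
x = cos φ₁ sin φ₂ − sin φ₁ cos φ₂ cos Δλ = 0.003465
θ = atan2(y, x) = -58.2059° → 301.7941° (mod 360°)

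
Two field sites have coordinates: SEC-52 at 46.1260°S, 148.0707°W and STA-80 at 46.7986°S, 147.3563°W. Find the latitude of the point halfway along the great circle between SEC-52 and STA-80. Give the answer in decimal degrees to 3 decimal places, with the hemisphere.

46.463°S

Bx = cos φ₂ cos Δλ = 0.684512,  By = cos φ₂ sin Δλ = 0.008535
φₘ = atan2(sin φ₁ + sin φ₂, √((cos φ₁ + Bx)² + By²)) = -46.46286°
λₘ = λ₁ + atan2(By, cos φ₁ + Bx) = -147.71571°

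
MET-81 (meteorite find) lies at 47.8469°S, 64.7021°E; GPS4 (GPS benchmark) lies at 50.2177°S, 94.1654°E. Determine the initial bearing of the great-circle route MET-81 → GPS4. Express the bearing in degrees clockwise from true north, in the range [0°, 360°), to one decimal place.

Δλ = 29.4633°
y = sin Δλ · cos φ₂ = 0.314731
x = cos φ₁ sin φ₂ − sin φ₁ cos φ₂ cos Δλ = -0.102717
θ = atan2(y, x) = 108.0747° → 108.0747° (mod 360°)

108.1°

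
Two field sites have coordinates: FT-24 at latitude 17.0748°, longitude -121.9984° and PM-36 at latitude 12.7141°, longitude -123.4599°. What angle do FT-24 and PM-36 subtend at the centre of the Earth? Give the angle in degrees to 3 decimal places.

4.584°

Δφ = -4.3607°,  Δλ = -1.4615°
a = sin²(Δφ/2) + cos φ₁ cos φ₂ sin²(Δλ/2) = 0.001599
c = 2·arcsin(√a) = 0.079999 rad = 4.5836°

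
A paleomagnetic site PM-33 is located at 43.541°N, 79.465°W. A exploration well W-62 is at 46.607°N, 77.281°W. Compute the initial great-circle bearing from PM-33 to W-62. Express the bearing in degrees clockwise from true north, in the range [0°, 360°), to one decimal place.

Δλ = 2.1840°
y = sin Δλ · cos φ₂ = 0.026181
x = cos φ₁ sin φ₂ − sin φ₁ cos φ₂ cos Δλ = 0.053830
θ = atan2(y, x) = 25.9363° → 25.9363° (mod 360°)

25.9°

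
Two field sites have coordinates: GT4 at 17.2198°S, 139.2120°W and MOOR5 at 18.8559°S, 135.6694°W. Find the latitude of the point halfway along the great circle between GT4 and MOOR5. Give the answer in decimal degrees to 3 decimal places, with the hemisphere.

Bx = cos φ₂ cos Δλ = 0.944526,  By = cos φ₂ sin Δλ = 0.058475
φₘ = atan2(sin φ₁ + sin φ₂, √((cos φ₁ + Bx)² + By²)) = -18.04591°
λₘ = λ₁ + atan2(By, cos φ₁ + Bx) = -137.44894°

18.046°S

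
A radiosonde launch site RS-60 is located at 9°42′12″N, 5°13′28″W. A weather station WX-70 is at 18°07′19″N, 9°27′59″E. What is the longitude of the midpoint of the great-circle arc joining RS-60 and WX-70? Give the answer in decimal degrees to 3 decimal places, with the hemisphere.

1.986°E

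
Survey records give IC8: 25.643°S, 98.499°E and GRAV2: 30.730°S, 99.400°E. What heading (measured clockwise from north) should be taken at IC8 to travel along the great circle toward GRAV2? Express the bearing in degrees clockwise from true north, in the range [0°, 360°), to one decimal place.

171.3°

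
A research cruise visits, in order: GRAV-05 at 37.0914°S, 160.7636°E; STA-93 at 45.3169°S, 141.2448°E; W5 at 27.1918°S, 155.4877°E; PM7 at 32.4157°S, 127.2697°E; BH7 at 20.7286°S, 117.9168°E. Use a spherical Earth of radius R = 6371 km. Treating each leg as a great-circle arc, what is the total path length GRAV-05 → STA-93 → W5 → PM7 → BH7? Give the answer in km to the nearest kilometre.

8614 km

GRAV-05→STA-93: c = 0.292666 rad, d = 1864.58 km
STA-93→W5: c = 0.373233 rad, d = 2377.87 km
W5→PM7: c = 0.435622 rad, d = 2775.35 km
PM7→BH7: c = 0.250565 rad, d = 1596.35 km
Total = 1864.58 + 2377.87 + 2775.35 + 1596.35 = 8614.14 km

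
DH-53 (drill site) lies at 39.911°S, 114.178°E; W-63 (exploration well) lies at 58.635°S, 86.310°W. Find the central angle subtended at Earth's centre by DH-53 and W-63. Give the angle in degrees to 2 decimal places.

79.99°

Δφ = -18.7240°,  Δλ = 159.5120°
a = sin²(Δφ/2) + cos φ₁ cos φ₂ sin²(Δλ/2) = 0.413072
c = 2·arcsin(√a) = 1.396051 rad = 79.9879°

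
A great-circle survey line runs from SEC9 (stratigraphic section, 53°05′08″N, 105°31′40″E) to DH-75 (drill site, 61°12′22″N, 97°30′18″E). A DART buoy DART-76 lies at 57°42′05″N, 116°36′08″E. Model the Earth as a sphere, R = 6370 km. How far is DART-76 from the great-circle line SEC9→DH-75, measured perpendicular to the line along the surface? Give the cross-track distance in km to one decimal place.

832.4 km

SEC9: φ = +53.08556°, λ = +105.52778°
DH-75: φ = +61.20611°, λ = +97.50500°
DART-76: φ = +57.70139°, λ = +116.60222°
δ₁₃ = central angle SEC9→DART-76 = 0.135895 rad  (haversine)
θ₁₃ = bearing SEC9→DART-76 = 49.252°,  θ₁₂ = bearing SEC9→DH-75 = 335.131°
dₓₜ = R·arcsin(sin δ₁₃ · sin(θ₁₃ − θ₁₂)) = 6370·arcsin(0.13548·sin(-285.878°)) = 832.431 km
|dₓₜ| = 832.431 km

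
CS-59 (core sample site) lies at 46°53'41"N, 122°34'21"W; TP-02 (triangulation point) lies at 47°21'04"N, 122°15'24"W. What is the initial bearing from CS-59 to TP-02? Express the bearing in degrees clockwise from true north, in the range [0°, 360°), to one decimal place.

CS-59: φ = +46.89472°, λ = -122.57250°
TP-02: φ = +47.35111°, λ = -122.25667°
Δλ = 0.3158°
y = sin Δλ · cos φ₂ = 0.003735
x = cos φ₁ sin φ₂ − sin φ₁ cos φ₂ cos Δλ = 0.007973
θ = atan2(y, x) = 25.0989° → 25.0989° (mod 360°)

25.1°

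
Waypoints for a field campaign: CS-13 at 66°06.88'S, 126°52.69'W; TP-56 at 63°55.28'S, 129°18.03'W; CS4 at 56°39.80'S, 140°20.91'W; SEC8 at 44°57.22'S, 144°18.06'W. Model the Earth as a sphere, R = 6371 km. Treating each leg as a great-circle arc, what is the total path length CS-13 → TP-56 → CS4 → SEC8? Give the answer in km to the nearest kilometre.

CS-13: φ = -66.11467°, λ = -126.87817°
TP-56: φ = -63.92133°, λ = -129.30050°
CS4: φ = -56.66333°, λ = -140.34850°
SEC8: φ = -44.95367°, λ = -144.30100°
CS-13→TP-56: c = 0.042233 rad, d = 269.07 km
TP-56→CS4: c = 0.158216 rad, d = 1007.99 km
CS4→SEC8: c = 0.208881 rad, d = 1330.78 km
Total = 269.07 + 1007.99 + 1330.78 = 2607.84 km

2608 km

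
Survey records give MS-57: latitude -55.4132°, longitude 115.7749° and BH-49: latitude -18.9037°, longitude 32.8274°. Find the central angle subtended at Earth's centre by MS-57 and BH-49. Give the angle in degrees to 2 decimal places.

70.57°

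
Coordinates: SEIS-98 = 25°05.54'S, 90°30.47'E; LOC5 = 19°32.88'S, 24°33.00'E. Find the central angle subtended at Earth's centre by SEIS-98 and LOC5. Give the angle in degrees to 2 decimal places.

SEIS-98: φ = -25.09233°, λ = +90.50783°
LOC5: φ = -19.54800°, λ = +24.55000°
Δφ = 5.5443°,  Δλ = -65.9578°
a = sin²(Δφ/2) + cos φ₁ cos φ₂ sin²(Δλ/2) = 0.255206
c = 2·arcsin(√a) = 1.059178 rad = 60.6865°

60.69°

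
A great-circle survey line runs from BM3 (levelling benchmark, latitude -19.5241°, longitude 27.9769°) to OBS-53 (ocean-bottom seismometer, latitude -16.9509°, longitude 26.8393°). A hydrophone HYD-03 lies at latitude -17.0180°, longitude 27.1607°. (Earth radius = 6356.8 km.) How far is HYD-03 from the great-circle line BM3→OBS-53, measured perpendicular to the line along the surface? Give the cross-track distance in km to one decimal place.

28.6 km

δ₁₃ = central angle BM3→HYD-03 = 0.045783 rad  (haversine)
θ₁₃ = bearing BM3→HYD-03 = 342.685°,  θ₁₂ = bearing BM3→OBS-53 = 337.043°
dₓₜ = R·arcsin(sin δ₁₃ · sin(θ₁₃ − θ₁₂)) = 6356.8·arcsin(0.04577·sin(5.643°)) = 28.607 km
|dₓₜ| = 28.607 km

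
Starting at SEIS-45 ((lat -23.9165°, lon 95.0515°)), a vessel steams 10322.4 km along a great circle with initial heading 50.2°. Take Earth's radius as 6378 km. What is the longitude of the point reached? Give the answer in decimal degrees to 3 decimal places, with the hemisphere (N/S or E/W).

δ = d/R = 10322.4/6378 = 1.618438 rad
φ₂ = arcsin(sin φ₁ cos δ + cos φ₁ sin δ cos θ)
   = arcsin(-0.40540·-0.04762 + 0.91414·0.99887·0.64011) = 37.14191°
λ₂ = λ₁ + atan2(sin θ sin δ cos φ₁, cos δ − sin φ₁ sin φ₂) = 169.35396°

169.354°E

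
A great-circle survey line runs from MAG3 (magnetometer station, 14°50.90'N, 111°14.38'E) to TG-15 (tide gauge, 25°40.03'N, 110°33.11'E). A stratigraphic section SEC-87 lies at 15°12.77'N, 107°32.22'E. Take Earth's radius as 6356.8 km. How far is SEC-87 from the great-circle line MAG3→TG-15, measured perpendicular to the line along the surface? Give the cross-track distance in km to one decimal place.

393.2 km

MAG3: φ = +14.84833°, λ = +111.23967°
TG-15: φ = +25.66717°, λ = +110.55183°
SEC-87: φ = +15.21283°, λ = +107.53700°
δ₁₃ = central angle MAG3→SEC-87 = 0.062735 rad  (haversine)
θ₁₃ = bearing MAG3→SEC-87 = 276.298°,  θ₁₂ = bearing MAG3→TG-15 = 356.701°
dₓₜ = R·arcsin(sin δ₁₃ · sin(θ₁₃ − θ₁₂)) = 6356.8·arcsin(0.06269·sin(-80.403°)) = -393.207 km
|dₓₜ| = 393.207 km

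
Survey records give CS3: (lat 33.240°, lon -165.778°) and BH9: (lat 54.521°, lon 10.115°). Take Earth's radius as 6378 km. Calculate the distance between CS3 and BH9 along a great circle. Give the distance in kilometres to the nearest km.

Δφ = 21.2810°,  Δλ = 175.8930°
a = sin²(Δφ/2) + cos φ₁ cos φ₂ sin²(Δλ/2) = 0.518911
c = 2·arcsin(√a) = 1.608627 rad = 92.1675°
d = R·c = 6378 × 1.608627 = 10259.8 km

10260 km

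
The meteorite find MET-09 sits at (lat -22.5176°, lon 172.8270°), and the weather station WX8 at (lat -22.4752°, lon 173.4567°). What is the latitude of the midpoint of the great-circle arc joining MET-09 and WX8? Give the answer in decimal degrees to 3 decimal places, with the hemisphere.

Bx = cos φ₂ cos Δλ = 0.923989,  By = cos φ₂ sin Δλ = 0.010155
φₘ = atan2(sin φ₁ + sin φ₂, √((cos φ₁ + Bx)² + By²)) = -22.49671°
λₘ = λ₁ + atan2(By, cos φ₁ + Bx) = 173.14190°

22.497°S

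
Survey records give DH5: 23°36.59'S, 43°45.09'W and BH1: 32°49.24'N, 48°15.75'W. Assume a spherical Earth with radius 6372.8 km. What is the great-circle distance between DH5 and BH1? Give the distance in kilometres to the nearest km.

6295 km

DH5: φ = -23.60983°, λ = -43.75150°
BH1: φ = +32.82067°, λ = -48.26250°
Δφ = 56.4305°,  Δλ = -4.5110°
a = sin²(Δφ/2) + cos φ₁ cos φ₂ sin²(Δλ/2) = 0.224719
c = 2·arcsin(√a) = 0.987758 rad = 56.5944°
d = R·c = 6372.8 × 0.987758 = 6294.8 km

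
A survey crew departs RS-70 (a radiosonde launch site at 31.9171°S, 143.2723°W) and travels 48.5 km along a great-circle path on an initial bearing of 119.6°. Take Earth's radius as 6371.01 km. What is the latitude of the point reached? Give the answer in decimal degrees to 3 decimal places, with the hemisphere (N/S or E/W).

32.132°S

δ = d/R = 48.5/6371.01 = 0.007613 rad
φ₂ = arcsin(sin φ₁ cos δ + cos φ₁ sin δ cos θ)
   = arcsin(-0.52869·0.99997 + 0.84881·0.00761·-0.49394) = -32.13176°
λ₂ = λ₁ + atan2(sin θ sin δ cos φ₁, cos δ − sin φ₁ sin φ₂) = -142.82445°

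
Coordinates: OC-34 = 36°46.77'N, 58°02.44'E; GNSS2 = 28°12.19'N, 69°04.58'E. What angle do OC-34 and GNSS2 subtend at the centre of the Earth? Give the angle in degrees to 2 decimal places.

OC-34: φ = +36.77950°, λ = +58.04067°
GNSS2: φ = +28.20317°, λ = +69.07633°
Δφ = -8.5763°,  Δλ = 11.0357°
a = sin²(Δφ/2) + cos φ₁ cos φ₂ sin²(Δλ/2) = 0.012117
c = 2·arcsin(√a) = 0.220604 rad = 12.6397°

12.64°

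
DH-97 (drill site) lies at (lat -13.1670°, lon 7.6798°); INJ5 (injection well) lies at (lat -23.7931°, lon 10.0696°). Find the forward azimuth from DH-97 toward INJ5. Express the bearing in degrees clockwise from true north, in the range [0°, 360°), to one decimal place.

Δλ = 2.3898°
y = sin Δλ · cos φ₂ = 0.038154
x = cos φ₁ sin φ₂ − sin φ₁ cos φ₂ cos Δλ = -0.184580
θ = atan2(y, x) = 168.3211° → 168.3211° (mod 360°)

168.3°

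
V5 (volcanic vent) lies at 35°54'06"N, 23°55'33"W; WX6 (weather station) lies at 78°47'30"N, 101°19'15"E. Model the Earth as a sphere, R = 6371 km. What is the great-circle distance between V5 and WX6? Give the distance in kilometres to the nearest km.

6786 km

V5: φ = +35.90167°, λ = -23.92583°
WX6: φ = +78.79167°, λ = +101.32083°
Δφ = 42.8900°,  Δλ = 125.2467°
a = sin²(Δφ/2) + cos φ₁ cos φ₂ sin²(Δλ/2) = 0.257826
c = 2·arcsin(√a) = 1.065179 rad = 61.0303°
d = R·c = 6371 × 1.065179 = 6786.3 km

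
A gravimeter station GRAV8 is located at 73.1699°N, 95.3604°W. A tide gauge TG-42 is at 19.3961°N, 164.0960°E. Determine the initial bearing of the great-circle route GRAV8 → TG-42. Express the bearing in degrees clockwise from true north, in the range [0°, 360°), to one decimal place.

285.7°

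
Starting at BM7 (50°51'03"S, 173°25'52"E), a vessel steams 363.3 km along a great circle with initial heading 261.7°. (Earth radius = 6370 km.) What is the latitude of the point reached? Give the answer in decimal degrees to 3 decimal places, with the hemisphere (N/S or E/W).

51.209°S

BM7: φ = -50.85083°, λ = +173.43111°
δ = d/R = 363.3/6370 = 0.057033 rad
φ₂ = arcsin(sin φ₁ cos δ + cos φ₁ sin δ cos θ)
   = arcsin(-0.77550·0.99837 + 0.63134·0.05700·-0.14436) = -51.20924°
λ₂ = λ₁ + atan2(sin θ sin δ cos φ₁, cos δ − sin φ₁ sin φ₂) = 168.26549°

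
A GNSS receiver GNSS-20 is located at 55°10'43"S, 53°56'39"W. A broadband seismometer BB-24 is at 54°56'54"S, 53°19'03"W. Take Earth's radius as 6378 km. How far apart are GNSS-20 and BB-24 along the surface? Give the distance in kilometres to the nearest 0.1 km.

47.5 km

GNSS-20: φ = -55.17861°, λ = -53.94417°
BB-24: φ = -54.94833°, λ = -53.31750°
Δφ = 0.2303°,  Δλ = 0.6267°
a = sin²(Δφ/2) + cos φ₁ cos φ₂ sin²(Δλ/2) = 0.000014
c = 2·arcsin(√a) = 0.007442 rad = 0.4264°
d = R·c = 6378 × 0.007442 = 47.5 km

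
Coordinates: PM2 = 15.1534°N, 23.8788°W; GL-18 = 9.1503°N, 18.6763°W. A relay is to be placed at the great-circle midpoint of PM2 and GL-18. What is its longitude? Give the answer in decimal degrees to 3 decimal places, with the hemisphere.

Bx = cos φ₂ cos Δλ = 0.983207,  By = cos φ₂ sin Δλ = 0.089522
φₘ = atan2(sin φ₁ + sin φ₂, √((cos φ₁ + Bx)² + By²)) = 12.16401°
λₘ = λ₁ + atan2(By, cos φ₁ + Bx) = -21.24816°

21.248°W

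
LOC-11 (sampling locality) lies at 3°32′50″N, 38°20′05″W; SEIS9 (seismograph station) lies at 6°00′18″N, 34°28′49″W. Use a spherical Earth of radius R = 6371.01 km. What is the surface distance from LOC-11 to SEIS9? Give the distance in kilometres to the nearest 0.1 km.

507.0 km

LOC-11: φ = +3.54722°, λ = -38.33472°
SEIS9: φ = +6.00500°, λ = -34.48028°
Δφ = 2.4578°,  Δλ = 3.8544°
a = sin²(Δφ/2) + cos φ₁ cos φ₂ sin²(Δλ/2) = 0.001583
c = 2·arcsin(√a) = 0.079584 rad = 4.5598°
d = R·c = 6371.01 × 0.079584 = 507.0 km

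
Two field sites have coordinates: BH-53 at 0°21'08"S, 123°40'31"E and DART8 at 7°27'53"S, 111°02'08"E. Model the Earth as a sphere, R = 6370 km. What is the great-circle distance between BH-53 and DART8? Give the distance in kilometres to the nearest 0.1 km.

BH-53: φ = -0.35222°, λ = +123.67528°
DART8: φ = -7.46472°, λ = +111.03556°
Δφ = -7.1125°,  Δλ = -12.6397°
a = sin²(Δφ/2) + cos φ₁ cos φ₂ sin²(Δλ/2) = 0.015862
c = 2·arcsin(√a) = 0.252559 rad = 14.4706°
d = R·c = 6370 × 0.252559 = 1608.8 km

1608.8 km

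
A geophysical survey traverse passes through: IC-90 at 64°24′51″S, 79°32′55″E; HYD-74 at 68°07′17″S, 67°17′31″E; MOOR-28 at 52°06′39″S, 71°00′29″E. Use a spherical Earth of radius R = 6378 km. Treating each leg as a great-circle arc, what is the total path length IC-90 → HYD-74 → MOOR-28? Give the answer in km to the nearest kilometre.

IC-90: φ = -64.41417°, λ = +79.54861°
HYD-74: φ = -68.12139°, λ = +67.29194°
MOOR-28: φ = -52.11083°, λ = +71.00806°
IC-90→HYD-74: c = 0.107389 rad, d = 684.93 km
HYD-74→MOOR-28: c = 0.281176 rad, d = 1793.34 km
Total = 684.93 + 1793.34 = 2478.27 km

2478 km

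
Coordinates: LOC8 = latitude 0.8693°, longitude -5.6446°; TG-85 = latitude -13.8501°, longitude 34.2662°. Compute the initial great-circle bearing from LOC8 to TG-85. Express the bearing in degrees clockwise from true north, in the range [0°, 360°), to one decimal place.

111.9°

Δλ = 39.9108°
y = sin Δλ · cos φ₂ = 0.622940
x = cos φ₁ sin φ₂ − sin φ₁ cos φ₂ cos Δλ = -0.250654
θ = atan2(y, x) = 111.9185° → 111.9185° (mod 360°)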